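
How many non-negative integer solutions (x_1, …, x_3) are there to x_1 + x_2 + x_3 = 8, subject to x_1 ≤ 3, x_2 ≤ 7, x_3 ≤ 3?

By stars and bars, unrestricted non-negative solutions to x_1+…+x_3 = 8 number C(8+2,2) = 45.
Subtract solutions that violate a single cap (substitute x_i' = x_i − (cap_i+1)): x_1 ≥ 4 gives C(6,2) = 15; x_2 ≥ 8 gives C(2,2) = 1; x_3 ≥ 4 gives C(6,2) = 15. Together 31.
Add back pairs where two caps are both exceeded: 0 + 1 + 0 = 1.
By inclusion–exclusion the count is 45 − 31 + 1 = 15.

15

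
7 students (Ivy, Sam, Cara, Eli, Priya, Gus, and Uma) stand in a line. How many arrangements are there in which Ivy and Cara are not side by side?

Of the 7! = 5040 arrangements, those with Ivy and Cara adjacent number 2 × 6! = 1440 (treat the pair as a block with 2 internal orders).
Complementary counting: 5040 − 1440 = 3600.

3600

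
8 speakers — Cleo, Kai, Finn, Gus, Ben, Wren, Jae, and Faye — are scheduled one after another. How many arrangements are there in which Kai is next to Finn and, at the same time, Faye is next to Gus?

Treat {Kai,Finn} as one block (2 orders) and {Faye,Gus} as another (2 orders).
That leaves 6 units to arrange: 2 × 2 × 6! = 4 × 720 = 2880.

2880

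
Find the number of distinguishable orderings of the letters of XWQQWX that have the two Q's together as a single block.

30

Treat the 2 copies of Q as a single block. The multiset to arrange is then {QQ, W, W, X, X}, 5 items in all.
That gives (5)!/(2!·2!) = 30 arrangements.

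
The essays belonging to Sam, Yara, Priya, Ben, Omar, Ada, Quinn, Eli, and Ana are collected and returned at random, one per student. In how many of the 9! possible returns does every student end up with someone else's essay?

Let Aᵢ be the assignments in which student i gets their own essay. We want the size of the complement of A₁∪…∪A_9.
By inclusion–exclusion this is Σ_{j=0}^{9} (−1)^j C(9,j)·(9−j)!.
Computing: 362880 − 362880 + 181440 − 60480 + 15120 − 3024 + 504 − 72 + 9 − 1 = 133496.

133496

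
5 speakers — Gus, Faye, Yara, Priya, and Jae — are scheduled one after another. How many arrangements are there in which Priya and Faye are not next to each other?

72

Of the 5! = 120 arrangements, those with Priya and Faye adjacent number 2 × 4! = 48 (treat the pair as a block with 2 internal orders).
Complementary counting: 120 − 48 = 72.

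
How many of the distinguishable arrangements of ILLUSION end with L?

Fix L in the last position and arrange the remaining 7 letters.
Those 7 letters have I appearing twice, giving (7)!/(2!) = 2520.

2520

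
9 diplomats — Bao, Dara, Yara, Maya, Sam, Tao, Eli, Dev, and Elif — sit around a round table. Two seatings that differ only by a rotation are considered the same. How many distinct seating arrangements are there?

40320

Around a circle, 9 distinct people have 9!/9 = (8)! = 40320 rotationally distinct seatings.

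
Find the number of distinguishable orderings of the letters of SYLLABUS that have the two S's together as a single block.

Treat the 2 copies of S as a single block. The multiset to arrange is then {SS, A, B, L, L, U, Y}, 7 items in all.
That gives (7)!/(2!) = 2520 arrangements.

2520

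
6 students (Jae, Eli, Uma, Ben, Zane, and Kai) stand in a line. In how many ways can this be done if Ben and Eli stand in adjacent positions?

Treat {Ben, Eli} as a single unit. There are 5 units to order, and the pair itself can be ordered 2 ways.
That gives 2 × 5! = 2 × 120 = 240.

240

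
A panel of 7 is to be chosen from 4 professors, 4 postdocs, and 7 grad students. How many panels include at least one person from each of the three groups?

5768

With no constraint there are C(15,7) = 6435 possible selections.
Subtract selections that omit an entire group: no professors → C(11,7) = 330; no postdocs → C(11,7) = 330; no grad students → C(8,7) = 8.
Add back selections omitting two groups (i.e. drawn from a single group): C(4,7) + C(4,7) + C(7,7) = 1.
By inclusion–exclusion: 6435 − 668 + 1 = 5768.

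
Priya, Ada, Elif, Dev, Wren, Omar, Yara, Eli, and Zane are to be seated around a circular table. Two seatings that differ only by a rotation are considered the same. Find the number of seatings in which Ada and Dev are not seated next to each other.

Without the restriction there are (8)! = 40320 seatings.
Those with Ada next to Dev: fuse the pair into one unit and seat 8 units around a circle — 2·(7)! = 10080.
Subtracting, 40320 − 10080 = 30240.

30240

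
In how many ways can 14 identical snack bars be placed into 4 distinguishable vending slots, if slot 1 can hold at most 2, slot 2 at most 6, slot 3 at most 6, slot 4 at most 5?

46

Ignoring the caps, the number of non-negative solutions to x_1+…+x_4 = 14 is C(17,3) = 680.
Subtract solutions that violate a single cap (substitute x_i' = x_i − (cap_i+1)): x_1 ≥ 3 gives C(14,3) = 364; x_2 ≥ 7 gives C(10,3) = 120; x_3 ≥ 7 gives C(10,3) = 120; x_4 ≥ 6 gives C(11,3) = 165. Together 769.
Add back pairs where two caps are both exceeded: 35 + 35 + 56 + 1 + 4 + 4 = 135.
By inclusion–exclusion the count is 680 − 769 + 135 = 46.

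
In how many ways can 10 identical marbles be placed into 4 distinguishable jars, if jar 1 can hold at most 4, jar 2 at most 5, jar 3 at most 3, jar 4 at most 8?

By stars and bars, unrestricted non-negative solutions to x_1+…+x_4 = 10 number C(10+3,3) = 286.
Subtract solutions that violate a single cap (substitute x_i' = x_i − (cap_i+1)): x_1 ≥ 5 gives C(8,3) = 56; x_2 ≥ 6 gives C(7,3) = 35; x_3 ≥ 4 gives C(9,3) = 84; x_4 ≥ 9 gives C(4,3) = 4. Together 179.
Add back pairs where two caps are both exceeded: 0 + 4 + 0 + 1 + 0 + 0 = 5.
By inclusion–exclusion the count is 286 − 179 + 5 = 112.

112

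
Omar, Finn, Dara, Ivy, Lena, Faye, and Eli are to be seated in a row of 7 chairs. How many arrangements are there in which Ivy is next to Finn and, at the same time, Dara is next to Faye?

480

Treat {Ivy,Finn} as one block (2 orders) and {Dara,Faye} as another (2 orders).
That leaves 5 units to arrange: 2 × 2 × 5! = 4 × 120 = 480.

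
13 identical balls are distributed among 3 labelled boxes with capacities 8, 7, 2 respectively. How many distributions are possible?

Ignoring the caps, the number of non-negative solutions to x_1+…+x_3 = 13 is C(15,2) = 105.
Subtract solutions that violate a single cap (substitute x_i' = x_i − (cap_i+1)): x_1 ≥ 9 gives C(6,2) = 15; x_2 ≥ 8 gives C(7,2) = 21; x_3 ≥ 3 gives C(12,2) = 66. Together 102.
Add back pairs where two caps are both exceeded: 0 + 3 + 6 = 9.
By inclusion–exclusion the count is 105 − 102 + 9 = 12.

12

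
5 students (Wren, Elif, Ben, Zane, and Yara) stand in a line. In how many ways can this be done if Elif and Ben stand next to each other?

48

Place the 3 others and the Elif-Ben pair as 4 objects in a line; the pair has 2 internal arrangements.
So the count is 2·(4)! = 48.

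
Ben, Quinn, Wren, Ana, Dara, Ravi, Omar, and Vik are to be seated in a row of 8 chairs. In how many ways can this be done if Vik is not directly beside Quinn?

There are 8! = 40320 arrangements in all. If Vik and Quinn are adjacent, merging them into one block gives 2·(7)! = 10080 arrangements.
So 40320 − 10080 = 30240 arrangements keep them apart.

30240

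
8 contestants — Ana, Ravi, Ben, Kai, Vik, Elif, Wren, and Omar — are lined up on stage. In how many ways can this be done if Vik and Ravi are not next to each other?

30240

There are 8! = 40320 arrangements in all. If Vik and Ravi are adjacent, merging them into one block gives 2·(7)! = 10080 arrangements.
Complementary counting: 40320 − 10080 = 30240.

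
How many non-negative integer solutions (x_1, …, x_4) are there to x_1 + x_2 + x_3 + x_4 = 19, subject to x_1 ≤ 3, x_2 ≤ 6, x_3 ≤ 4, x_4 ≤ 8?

Without the upper bounds there are C(22,3) = 1540 ways to split 19 among 4 variables.
Subtract solutions that violate a single cap (substitute x_i' = x_i − (cap_i+1)): x_1 ≥ 4 gives C(18,3) = 816; x_2 ≥ 7 gives C(15,3) = 455; x_3 ≥ 5 gives C(17,3) = 680; x_4 ≥ 9 gives C(13,3) = 286. Together 2237.
Add back pairs where two caps are both exceeded: 165 + 286 + 84 + 120 + 20 + 56 = 731.
Subtract triples: 20 + 0 + 4 + 0 = 24.
By inclusion–exclusion the count is 1540 − 2237 + 731 − 24 = 10.

10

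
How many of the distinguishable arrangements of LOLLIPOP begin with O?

420

With the first slot taken by O, it remains to arrange the other 7 letters (LLLIPOP).
Those 7 letters have L appearing 3 times and P appearing twice, giving (7)!/(3!·2!) = 420.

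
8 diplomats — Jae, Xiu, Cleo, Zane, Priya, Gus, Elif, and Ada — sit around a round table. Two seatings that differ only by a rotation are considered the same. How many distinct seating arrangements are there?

Around a circle, 8 distinct people have 8!/8 = (7)! = 5040 rotationally distinct seatings.

5040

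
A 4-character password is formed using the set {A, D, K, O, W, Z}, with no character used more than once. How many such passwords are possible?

This is a permutation of 4 out of 6: P(6,4) = 6!/2!.
6 × 5 × 4 × 3 = 360.

360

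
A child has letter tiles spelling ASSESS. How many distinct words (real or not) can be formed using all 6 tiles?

30

Letter multiplicities in ASSESS: A×1, E×1, S×4.
The number of distinct arrangements is 6!/(4!) = 720/24 = 30.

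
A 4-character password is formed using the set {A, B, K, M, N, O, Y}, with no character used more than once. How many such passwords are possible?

840

With no repetition, fill the 4 characters in order: 7 choices, then 6, down to 4.
7 × 6 × 5 × 4 = 840.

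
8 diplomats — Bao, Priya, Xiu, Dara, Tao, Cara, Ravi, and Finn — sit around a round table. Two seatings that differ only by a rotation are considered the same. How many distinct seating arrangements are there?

Fix one person's seat to break rotational symmetry; the remaining 7 people can be arranged in (7)! = 5040 ways.

5040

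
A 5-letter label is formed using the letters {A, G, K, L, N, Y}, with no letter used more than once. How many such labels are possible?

720

Choose and order 5 of the 6 symbols: the first letter has 6 options, the next 5, and so on down to 2.
6 × 5 × 4 × 3 × 2 = 720.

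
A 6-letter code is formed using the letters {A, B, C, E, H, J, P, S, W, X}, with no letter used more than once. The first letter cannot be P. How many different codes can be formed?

The first letter has 10−1 = 9 choices (anything except P).
The remaining 5 letters are filled from the other 9 symbols without repetition: 9 × 8 × 7 × 6 × 5 = 15120.
Total: 9 × 15120 = 136080.

136080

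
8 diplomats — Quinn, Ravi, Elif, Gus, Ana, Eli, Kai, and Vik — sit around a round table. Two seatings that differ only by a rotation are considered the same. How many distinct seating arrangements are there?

5040

Fix one person's seat to break rotational symmetry; the remaining 7 people can be arranged in (7)! = 5040 ways.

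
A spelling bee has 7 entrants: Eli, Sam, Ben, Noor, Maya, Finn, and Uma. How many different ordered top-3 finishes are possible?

This is an ordered selection of 3 from 7: P(7,3).
That gives 7 × 6 × 5 = 210.

210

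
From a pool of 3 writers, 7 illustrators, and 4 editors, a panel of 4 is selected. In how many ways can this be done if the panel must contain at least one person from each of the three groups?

462

Unrestricted: C(14,4) = 1001 ways to pick any 4 of the 14.
Subtract selections that omit an entire group: no writers → C(11,4) = 330; no illustrators → C(7,4) = 35; no editors → C(10,4) = 210.
Add back selections omitting two groups (i.e. drawn from a single group): C(3,4) + C(7,4) + C(4,4) = 36.
By inclusion–exclusion: 1001 − 575 + 36 = 462.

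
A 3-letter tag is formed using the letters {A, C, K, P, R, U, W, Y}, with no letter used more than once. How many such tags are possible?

This is a permutation of 3 out of 8: P(8,3) = 8!/5!.
That product is 8 × 7 × 6 = 336.

336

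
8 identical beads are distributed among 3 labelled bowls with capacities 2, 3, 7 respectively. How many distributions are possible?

11

Ignoring the caps, the number of non-negative solutions to x_1+…+x_3 = 8 is C(10,2) = 45.
Subtract solutions that violate a single cap (substitute x_i' = x_i − (cap_i+1)): x_1 ≥ 3 gives C(7,2) = 21; x_2 ≥ 4 gives C(6,2) = 15; x_3 ≥ 8 gives C(2,2) = 1. Together 37.
Add back pairs where two caps are both exceeded: 3 + 0 + 0 = 3.
By inclusion–exclusion the count is 45 − 37 + 3 = 11.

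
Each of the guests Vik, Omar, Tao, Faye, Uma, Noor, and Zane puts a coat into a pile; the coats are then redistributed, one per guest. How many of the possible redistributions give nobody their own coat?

1854

Let Aᵢ be the assignments in which guest i gets their own coat. We want the size of the complement of A₁∪…∪A_7.
By inclusion–exclusion this is Σ_{j=0}^{7} (−1)^j C(7,j)·(7−j)!.
Computing: 5040 − 5040 + 2520 − 840 + 210 − 42 + 7 − 1 = 1854.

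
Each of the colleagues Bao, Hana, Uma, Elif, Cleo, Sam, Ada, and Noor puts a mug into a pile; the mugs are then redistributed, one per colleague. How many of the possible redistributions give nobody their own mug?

14833

Let Aᵢ be the assignments in which colleague i gets their own mug. We want the size of the complement of A₁∪…∪A_8.
By inclusion–exclusion this is Σ_{j=0}^{8} (−1)^j C(8,j)·(8−j)!.
Computing: 40320 − 40320 + 20160 − 6720 + 1680 − 336 + 56 − 8 + 1 = 14833.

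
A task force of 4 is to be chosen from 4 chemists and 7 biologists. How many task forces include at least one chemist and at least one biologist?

Total 4-person selections from all 11: C(11,4) = 330.
Subtract selections that omit an entire group: no chemists → C(7,4) = 35; no biologists → C(4,4) = 1.
Both groups omitted at once is impossible, so 330 − 36 = 294.

294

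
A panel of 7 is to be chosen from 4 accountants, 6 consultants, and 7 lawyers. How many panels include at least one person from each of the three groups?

Unrestricted: C(17,7) = 19448 ways to pick any 7 of the 17.
Selections missing a whole group: no accountants → C(13,7) = 1716; no consultants → C(11,7) = 330; no lawyers → C(10,7) = 120.
Add back selections omitting two groups (i.e. drawn from a single group): C(4,7) + C(6,7) + C(7,7) = 1.
By inclusion–exclusion: 19448 − 2166 + 1 = 17283.

17283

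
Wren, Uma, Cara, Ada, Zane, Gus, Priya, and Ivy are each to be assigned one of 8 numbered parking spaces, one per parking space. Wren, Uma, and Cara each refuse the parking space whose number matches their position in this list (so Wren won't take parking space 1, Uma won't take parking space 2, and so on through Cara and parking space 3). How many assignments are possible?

27240

Let Aᵢ (for i ∈ {1, 2, 3}) be the placements that put person i in their forbidden parking space. Any j of these fix j positions, leaving (8−j)! ways to fill the rest, and there are C(3,j) ways to pick which j.
By inclusion–exclusion, the number of valid placements is Σ_{j=0}^{3} (−1)^j C(3,j)·(8−j)!.
Computing: 40320 − 15120 + 2160 − 120 = 27240.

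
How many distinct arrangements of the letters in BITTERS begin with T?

720

Fix T in the first position and arrange the remaining 6 letters.
Those 6 letters are all distinct, giving (6)! = 720.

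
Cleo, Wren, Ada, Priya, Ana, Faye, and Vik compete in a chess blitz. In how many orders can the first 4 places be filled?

840

This is an ordered selection of 4 from 7: P(7,4).
That gives 7 × 6 × 5 × 4 = 840.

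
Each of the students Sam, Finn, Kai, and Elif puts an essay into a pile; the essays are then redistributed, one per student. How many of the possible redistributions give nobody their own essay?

9

This is the derangement count D_4: permutations of 4 items with no fixed point.
By inclusion–exclusion this is Σ_{j=0}^{4} (−1)^j C(4,j)·(4−j)!.
Computing: 24 − 24 + 12 − 4 + 1 = 9.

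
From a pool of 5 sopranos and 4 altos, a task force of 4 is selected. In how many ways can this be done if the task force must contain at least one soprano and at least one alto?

Unrestricted: C(9,4) = 126 ways to pick any 4 of the 9.
Selections missing a whole group: no sopranos → C(4,4) = 1; no altos → C(5,4) = 5.
Both groups omitted at once is impossible, so 126 − 6 = 120.

120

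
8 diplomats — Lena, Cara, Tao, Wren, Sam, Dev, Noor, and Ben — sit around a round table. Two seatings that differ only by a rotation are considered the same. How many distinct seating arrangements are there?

Seat Lena anywhere (absorbing the rotational symmetry), then permute the other 7: (7)! = 5040.

5040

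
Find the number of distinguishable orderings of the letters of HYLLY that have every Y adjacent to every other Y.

Treat the 2 copies of Y as a single block. The multiset to arrange is then {YY, H, L, L}, 4 items in all.
That gives (4)!/(2!) = 12 arrangements.

12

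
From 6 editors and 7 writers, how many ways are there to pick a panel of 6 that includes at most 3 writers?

1058

Split by how many writers are chosen (0 through 3).
Sum: C(7,0)·C(6,6) + C(7,1)·C(6,5) + C(7,2)·C(6,4) + C(7,3)·C(6,3) = 1 + 42 + 315 + 700 = 1058.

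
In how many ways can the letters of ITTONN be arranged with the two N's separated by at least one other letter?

Total arrangements of ITTONN: 6!/(2!·2!) = 180.
Arrangements with the N's together: treat NN as one letter, giving (5)!/(2!) = 60.
Subtracting, 180 − 60 = 120 arrangements keep the N's apart.

120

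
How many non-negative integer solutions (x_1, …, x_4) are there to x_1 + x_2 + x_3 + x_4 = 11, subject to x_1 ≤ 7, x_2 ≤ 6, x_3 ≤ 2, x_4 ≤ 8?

139

Ignoring the caps, the number of non-negative solutions to x_1+…+x_4 = 11 is C(14,3) = 364.
Subtract solutions that violate a single cap (substitute x_i' = x_i − (cap_i+1)): x_1 ≥ 8 gives C(6,3) = 20; x_2 ≥ 7 gives C(7,3) = 35; x_3 ≥ 3 gives C(11,3) = 165; x_4 ≥ 9 gives C(5,3) = 10. Together 230.
Add back pairs where two caps are both exceeded: 0 + 1 + 0 + 4 + 0 + 0 = 5.
By inclusion–exclusion the count is 364 − 230 + 5 = 139.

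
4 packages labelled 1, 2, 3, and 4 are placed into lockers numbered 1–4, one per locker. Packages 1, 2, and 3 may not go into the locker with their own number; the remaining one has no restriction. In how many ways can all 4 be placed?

Let Aᵢ (for i ∈ {1, 2, 3}) be the placements that put package i in its forbidden locker. Any j of these fix j positions, leaving (4−j)! ways to fill the rest, and there are C(3,j) ways to pick which j.
By inclusion–exclusion, the number of valid placements is Σ_{j=0}^{3} (−1)^j C(3,j)·(4−j)!.
Computing: 24 − 18 + 6 − 1 = 11.

11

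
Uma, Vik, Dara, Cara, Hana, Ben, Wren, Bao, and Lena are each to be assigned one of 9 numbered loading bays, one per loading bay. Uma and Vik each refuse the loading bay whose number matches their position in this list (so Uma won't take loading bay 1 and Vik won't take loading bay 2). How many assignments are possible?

Let Aᵢ (for i ∈ {1, 2}) be the placements that put person i in their forbidden loading bay. Any j of these fix j positions, leaving (9−j)! ways to fill the rest, and there are C(2,j) ways to pick which j.
By inclusion–exclusion, the number of valid placements is Σ_{j=0}^{2} (−1)^j C(2,j)·(9−j)!.
Computing: 362880 − 80640 + 5040 = 287280.

287280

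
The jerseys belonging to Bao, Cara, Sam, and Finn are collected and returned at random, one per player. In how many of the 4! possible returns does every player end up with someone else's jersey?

Count assignments avoiding every fixed point. For any j of the 4 players fixed to their old jersey, the other 4−j can be arranged in (4−j)! ways.
By inclusion–exclusion this is Σ_{j=0}^{4} (−1)^j C(4,j)·(4−j)!.
Computing: 24 − 24 + 12 − 4 + 1 = 9.

9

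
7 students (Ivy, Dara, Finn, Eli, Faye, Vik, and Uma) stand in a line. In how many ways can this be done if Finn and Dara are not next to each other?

Of the 7! = 5040 arrangements, those with Finn and Dara adjacent number 2 × 6! = 1440 (treat the pair as a block with 2 internal orders).
So 5040 − 1440 = 3600 arrangements keep them apart.

3600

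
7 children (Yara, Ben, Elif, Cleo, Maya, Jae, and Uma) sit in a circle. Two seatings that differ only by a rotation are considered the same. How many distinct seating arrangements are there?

Seat Yara anywhere (absorbing the rotational symmetry), then permute the other 6: (6)! = 720.

720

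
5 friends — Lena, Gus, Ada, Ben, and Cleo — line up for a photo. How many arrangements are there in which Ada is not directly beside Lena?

72

Of the 5! = 120 arrangements, those with Ada and Lena adjacent number 2 × 4! = 48 (treat the pair as a block with 2 internal orders).
So 120 − 48 = 72 arrangements keep them apart.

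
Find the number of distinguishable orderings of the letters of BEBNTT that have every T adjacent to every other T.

60

Treat the 2 copies of T as a single block. The multiset to arrange is then {TT, B, B, E, N}, 5 items in all.
That gives (5)!/(2!) = 60 arrangements.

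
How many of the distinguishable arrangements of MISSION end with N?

Fix N in the last position and arrange the remaining 6 letters.
Those 6 letters have I appearing twice and S appearing twice, giving (6)!/(2!·2!) = 180.

180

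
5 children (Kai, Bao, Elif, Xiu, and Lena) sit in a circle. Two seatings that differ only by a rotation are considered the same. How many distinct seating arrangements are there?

Around a circle, 5 distinct people have 5!/5 = (4)! = 24 rotationally distinct seatings.

24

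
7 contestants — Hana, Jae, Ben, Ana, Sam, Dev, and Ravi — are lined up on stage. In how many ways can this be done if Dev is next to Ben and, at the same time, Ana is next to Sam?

480

Treat {Dev,Ben} as one block (2 orders) and {Ana,Sam} as another (2 orders).
That leaves 5 units to arrange: 2 × 2 × 5! = 4 × 120 = 480.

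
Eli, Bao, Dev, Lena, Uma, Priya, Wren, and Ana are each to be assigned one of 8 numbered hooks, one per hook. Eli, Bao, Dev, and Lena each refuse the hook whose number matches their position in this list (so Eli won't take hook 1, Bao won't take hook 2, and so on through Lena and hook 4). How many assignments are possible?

Let Aᵢ (for 1 ≤ i ≤ 4) be the placements that put person i in their forbidden hook. Any j of these fix j positions, leaving (8−j)! ways to fill the rest, and there are C(4,j) ways to pick which j.
By inclusion–exclusion, the number of valid placements is Σ_{j=0}^{4} (−1)^j C(4,j)·(8−j)!.
Computing: 40320 − 20160 + 4320 − 480 + 24 = 24024.

24024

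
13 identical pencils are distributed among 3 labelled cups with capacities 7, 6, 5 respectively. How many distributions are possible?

Ignoring the caps, the number of non-negative solutions to x_1+…+x_3 = 13 is C(15,2) = 105.
Subtract solutions that violate a single cap (substitute x_i' = x_i − (cap_i+1)): x_1 ≥ 8 gives C(7,2) = 21; x_2 ≥ 7 gives C(8,2) = 28; x_3 ≥ 6 gives C(9,2) = 36. Together 85.
Add back pairs where two caps are both exceeded: 0 + 0 + 1 = 1.
By inclusion–exclusion the count is 105 − 85 + 1 = 21.

21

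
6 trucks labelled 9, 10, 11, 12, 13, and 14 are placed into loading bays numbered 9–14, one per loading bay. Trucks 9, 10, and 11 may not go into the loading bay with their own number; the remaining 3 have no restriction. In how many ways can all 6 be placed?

426

Let Aᵢ (for i ∈ {9, 10, 11}) be the placements that put truck i in its forbidden loading bay. Any j of these fix j positions, leaving (6−j)! ways to fill the rest, and there are C(3,j) ways to pick which j.
By inclusion–exclusion, the number of valid placements is Σ_{j=0}^{3} (−1)^j C(3,j)·(6−j)!.
Computing: 720 − 360 + 72 − 6 = 426.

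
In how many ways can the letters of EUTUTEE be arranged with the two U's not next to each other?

There are 7!/(3!·2!·2!) = 210 arrangements of EUTUTEE in total.
If the two U's are adjacent, glue them into one block, leaving 6 items to arrange: (6)!/(3!·2!) = 60 ways.
Subtracting, 210 − 60 = 150 arrangements keep the U's apart.

150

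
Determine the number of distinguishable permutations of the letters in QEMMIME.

The 7 letters of QEMMIME have repeats: E appearing twice and M appearing 3 times.
So there are 7! / (3!·2!) = 420 distinguishable arrangements.

420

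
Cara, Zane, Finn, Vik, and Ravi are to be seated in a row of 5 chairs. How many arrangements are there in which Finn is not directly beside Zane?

72

There are 5! = 120 arrangements in all. If Finn and Zane are adjacent, merging them into one block gives 2·(4)! = 48 arrangements.
Complementary counting: 120 − 48 = 72.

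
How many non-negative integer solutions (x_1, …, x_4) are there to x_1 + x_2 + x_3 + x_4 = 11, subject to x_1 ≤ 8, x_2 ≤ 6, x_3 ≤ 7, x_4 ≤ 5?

By stars and bars, unrestricted non-negative solutions to x_1+…+x_4 = 11 number C(11+3,3) = 364.
Subtract solutions that violate a single cap (substitute x_i' = x_i − (cap_i+1)): x_1 ≥ 9 gives C(5,3) = 10; x_2 ≥ 7 gives C(7,3) = 35; x_3 ≥ 8 gives C(6,3) = 20; x_4 ≥ 6 gives C(8,3) = 56. Together 121.
No two caps can be exceeded simultaneously, so the pair terms are all 0.
By inclusion–exclusion the count is 364 − 121 + 0 = 243.

243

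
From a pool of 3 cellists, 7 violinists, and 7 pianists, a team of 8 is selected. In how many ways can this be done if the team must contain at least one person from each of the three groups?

21217

With no constraint there are C(17,8) = 24310 possible selections.
Selections missing a whole group: no cellists → C(14,8) = 3003; no violinists → C(10,8) = 45; no pianists → C(10,8) = 45.
Add back selections omitting two groups (i.e. drawn from a single group): C(3,8) + C(7,8) + C(7,8) = 0.
By inclusion–exclusion: 24310 − 3093 + 0 = 21217.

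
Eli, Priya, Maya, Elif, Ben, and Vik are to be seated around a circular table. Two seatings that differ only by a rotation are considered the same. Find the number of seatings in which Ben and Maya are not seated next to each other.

72

Without the restriction there are (5)! = 120 seatings.
Seatings with Ben beside Maya: treat them as a block with 2 internal orders, giving 2 × (4)! = 48.
Subtracting, 120 − 48 = 72.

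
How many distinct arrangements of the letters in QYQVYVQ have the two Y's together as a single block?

Treat the 2 copies of Y as a single block. The multiset to arrange is then {YY, Q, Q, Q, V, V}, 6 items in all.
That gives (6)!/(3!·2!) = 60 arrangements.

60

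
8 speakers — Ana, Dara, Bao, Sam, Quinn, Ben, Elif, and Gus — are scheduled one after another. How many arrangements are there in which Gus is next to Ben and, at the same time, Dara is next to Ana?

Treat {Gus,Ben} as one block (2 orders) and {Dara,Ana} as another (2 orders).
That leaves 6 units to arrange: 2 × 2 × 6! = 4 × 720 = 2880.

2880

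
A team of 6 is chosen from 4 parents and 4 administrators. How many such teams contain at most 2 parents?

Split by how many parents are chosen (0 through 2).
Sum: C(4,0)·C(4,6) + C(4,1)·C(4,5) + C(4,2)·C(4,4) = 0 + 0 + 6 = 6.

6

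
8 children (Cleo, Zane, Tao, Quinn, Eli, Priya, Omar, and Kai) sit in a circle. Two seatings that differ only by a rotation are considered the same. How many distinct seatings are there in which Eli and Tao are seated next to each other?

1440

Treat {Eli, Tao} as one unit (2 internal orders) and seat the resulting 7 units around the table: (6)! circular arrangements.
So 2 × (6)! = 2 × 720 = 1440.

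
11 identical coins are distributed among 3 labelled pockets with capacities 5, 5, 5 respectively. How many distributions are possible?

Without the upper bounds there are C(13,2) = 78 ways to split 11 among 3 pockets.
Subtract solutions that violate a single cap (substitute x_i' = x_i − (cap_i+1)): x_1 ≥ 6 gives C(7,2) = 21; x_2 ≥ 6 gives C(7,2) = 21; x_3 ≥ 6 gives C(7,2) = 21. Together 63.
No two caps can be exceeded simultaneously, so the pair terms are all 0.
By inclusion–exclusion the count is 78 − 63 + 0 = 15.

15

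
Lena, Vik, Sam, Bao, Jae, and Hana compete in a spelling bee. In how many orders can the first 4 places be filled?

There are 6 choices for 1st place, 5 for 2nd, and so on down to 3 for position 4.
That gives 6 × 5 × 4 × 3 = 360.

360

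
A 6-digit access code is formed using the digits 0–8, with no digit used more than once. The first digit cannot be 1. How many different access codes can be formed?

The first digit has 9−1 = 8 choices (anything except 1).
The remaining 5 digits are filled from the other 8 symbols without repetition: 8 × 7 × 6 × 5 × 4 = 6720.
Total: 8 × 6720 = 53760.

53760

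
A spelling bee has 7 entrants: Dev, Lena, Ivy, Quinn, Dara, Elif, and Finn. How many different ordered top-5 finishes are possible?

There are 7 choices for 1st place, 6 for 2nd, and so on down to 3 for position 5.
That gives 7 × 6 × 5 × 4 × 3 = 2520.

2520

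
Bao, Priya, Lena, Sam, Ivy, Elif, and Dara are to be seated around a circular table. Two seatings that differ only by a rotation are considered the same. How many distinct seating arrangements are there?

720

Around a circle, 7 distinct people have 7!/7 = (6)! = 720 rotationally distinct seatings.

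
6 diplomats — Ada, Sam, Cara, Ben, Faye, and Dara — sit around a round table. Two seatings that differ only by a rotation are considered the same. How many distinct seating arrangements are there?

120

Around a circle, 6 distinct people have 6!/6 = (5)! = 120 rotationally distinct seatings.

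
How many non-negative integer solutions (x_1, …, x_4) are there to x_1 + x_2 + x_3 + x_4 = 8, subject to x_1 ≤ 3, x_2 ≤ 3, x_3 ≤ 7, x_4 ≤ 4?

Ignoring the caps, the number of non-negative solutions to x_1+…+x_4 = 8 is C(11,3) = 165.
Subtract solutions that violate a single cap (substitute x_i' = x_i − (cap_i+1)): x_1 ≥ 4 gives C(7,3) = 35; x_2 ≥ 4 gives C(7,3) = 35; x_3 ≥ 8 gives C(3,3) = 1; x_4 ≥ 5 gives C(6,3) = 20. Together 91.
Add back pairs where two caps are both exceeded: 1 + 0 + 0 + 0 + 0 + 0 = 1.
By inclusion–exclusion the count is 165 − 91 + 1 = 75.

75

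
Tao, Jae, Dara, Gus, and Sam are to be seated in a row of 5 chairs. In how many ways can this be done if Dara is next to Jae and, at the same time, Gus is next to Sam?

24

Treat {Dara,Jae} as one block (2 orders) and {Gus,Sam} as another (2 orders).
That leaves 3 units to arrange: 2 × 2 × 3! = 4 × 6 = 24.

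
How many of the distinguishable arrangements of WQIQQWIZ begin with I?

420

With the first slot taken by I, it remains to arrange the other 7 letters (WQQQWIZ).
Those 7 letters have Q appearing 3 times and W appearing twice, giving (7)!/(3!·2!) = 420.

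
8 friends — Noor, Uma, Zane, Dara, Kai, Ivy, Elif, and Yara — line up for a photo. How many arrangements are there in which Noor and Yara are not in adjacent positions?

Of the 8! = 40320 arrangements, those with Noor and Yara adjacent number 2 × 7! = 10080 (treat the pair as a block with 2 internal orders).
Complementary counting: 40320 − 10080 = 30240.

30240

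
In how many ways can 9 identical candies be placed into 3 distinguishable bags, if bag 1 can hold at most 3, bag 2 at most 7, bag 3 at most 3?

13

By stars and bars, unrestricted non-negative solutions to x_1+…+x_3 = 9 number C(9+2,2) = 55.
Subtract solutions that violate a single cap (substitute x_i' = x_i − (cap_i+1)): x_1 ≥ 4 gives C(7,2) = 21; x_2 ≥ 8 gives C(3,2) = 3; x_3 ≥ 4 gives C(7,2) = 21. Together 45.
Add back pairs where two caps are both exceeded: 0 + 3 + 0 = 3.
By inclusion–exclusion the count is 55 − 45 + 3 = 13.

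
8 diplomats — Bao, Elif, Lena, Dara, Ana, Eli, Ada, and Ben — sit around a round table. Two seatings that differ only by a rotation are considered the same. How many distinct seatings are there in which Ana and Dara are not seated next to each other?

All circular seatings of 8 people number (7)! = 5040.
Those with Ana next to Dara: fuse the pair into one unit and seat 7 units around a circle — 2·(6)! = 1440.
Subtracting, 5040 − 1440 = 3600.

3600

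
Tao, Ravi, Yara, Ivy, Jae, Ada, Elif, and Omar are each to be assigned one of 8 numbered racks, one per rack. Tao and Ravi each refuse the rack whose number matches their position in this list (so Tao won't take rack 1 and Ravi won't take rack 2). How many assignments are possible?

30960

Let Aᵢ (for i ∈ {1, 2}) be the placements that put person i in their forbidden rack. Any j of these fix j positions, leaving (8−j)! ways to fill the rest, and there are C(2,j) ways to pick which j.
By inclusion–exclusion, the number of valid placements is Σ_{j=0}^{2} (−1)^j C(2,j)·(8−j)!.
Computing: 40320 − 10080 + 720 = 30960.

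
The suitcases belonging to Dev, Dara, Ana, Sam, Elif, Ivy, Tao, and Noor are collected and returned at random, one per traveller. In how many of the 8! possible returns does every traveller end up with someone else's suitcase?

This is the derangement count D_8: permutations of 8 items with no fixed point.
By inclusion–exclusion this is Σ_{j=0}^{8} (−1)^j C(8,j)·(8−j)!.
Computing: 40320 − 40320 + 20160 − 6720 + 1680 − 336 + 56 − 8 + 1 = 14833.

14833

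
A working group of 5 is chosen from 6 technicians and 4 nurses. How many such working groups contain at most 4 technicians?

Split by how many technicians are chosen (0 through 4).
Sum: C(6,0)·C(4,5) + C(6,1)·C(4,4) + C(6,2)·C(4,3) + C(6,3)·C(4,2) + C(6,4)·C(4,1) = 0 + 6 + 60 + 120 + 60 = 246.

246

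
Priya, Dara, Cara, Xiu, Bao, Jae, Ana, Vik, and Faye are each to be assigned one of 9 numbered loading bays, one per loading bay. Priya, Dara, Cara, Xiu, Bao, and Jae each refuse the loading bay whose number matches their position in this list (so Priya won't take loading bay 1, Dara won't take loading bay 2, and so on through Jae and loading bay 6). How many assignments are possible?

Let Aᵢ (for 1 ≤ i ≤ 6) be the placements that put person i in their forbidden loading bay. Any j of these fix j positions, leaving (9−j)! ways to fill the rest, and there are C(6,j) ways to pick which j.
By inclusion–exclusion, the number of valid placements is Σ_{j=0}^{6} (−1)^j C(6,j)·(9−j)!.
Computing: 362880 − 241920 + 75600 − 14400 + 1800 − 144 + 6 = 183822.

183822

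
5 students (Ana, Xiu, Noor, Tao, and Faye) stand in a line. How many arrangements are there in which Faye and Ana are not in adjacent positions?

Of the 5! = 120 arrangements, those with Faye and Ana adjacent number 2 × 4! = 48 (treat the pair as a block with 2 internal orders).
Complementary counting: 120 − 48 = 72.

72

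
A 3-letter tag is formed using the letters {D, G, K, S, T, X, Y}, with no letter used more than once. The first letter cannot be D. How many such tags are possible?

The first letter has 7−1 = 6 choices (anything except D).
The remaining 2 letters are filled from the other 6 symbols without repetition: 6 × 5 = 30.
Total: 6 × 30 = 180.

180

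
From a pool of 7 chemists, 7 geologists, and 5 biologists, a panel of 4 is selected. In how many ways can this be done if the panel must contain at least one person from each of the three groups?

With no constraint there are C(19,4) = 3876 possible selections.
Subtract selections that omit an entire group: no chemists → C(12,4) = 495; no geologists → C(12,4) = 495; no biologists → C(14,4) = 1001.
Add back selections omitting two groups (i.e. drawn from a single group): C(7,4) + C(7,4) + C(5,4) = 75.
By inclusion–exclusion: 3876 − 1991 + 75 = 1960.

1960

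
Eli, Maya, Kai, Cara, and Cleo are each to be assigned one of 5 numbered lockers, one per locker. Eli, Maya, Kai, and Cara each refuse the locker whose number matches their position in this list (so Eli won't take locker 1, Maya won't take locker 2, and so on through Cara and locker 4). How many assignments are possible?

53

Let Aᵢ (for 1 ≤ i ≤ 4) be the placements that put person i in their forbidden locker. Any j of these fix j positions, leaving (5−j)! ways to fill the rest, and there are C(4,j) ways to pick which j.
By inclusion–exclusion, the number of valid placements is Σ_{j=0}^{4} (−1)^j C(4,j)·(5−j)!.
Computing: 120 − 96 + 36 − 8 + 1 = 53.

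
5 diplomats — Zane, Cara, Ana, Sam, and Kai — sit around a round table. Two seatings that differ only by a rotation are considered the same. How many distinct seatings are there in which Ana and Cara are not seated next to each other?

12

Without the restriction there are (4)! = 24 seatings.
Seatings with Ana beside Cara: treat them as a block with 2 internal orders, giving 2 × (3)! = 12.
Subtracting, 24 − 12 = 12.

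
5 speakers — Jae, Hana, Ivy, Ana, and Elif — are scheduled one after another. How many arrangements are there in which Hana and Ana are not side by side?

72

There are 5! = 120 arrangements in all. If Hana and Ana are adjacent, merging them into one block gives 2·(4)! = 48 arrangements.
So 120 − 48 = 72 arrangements keep them apart.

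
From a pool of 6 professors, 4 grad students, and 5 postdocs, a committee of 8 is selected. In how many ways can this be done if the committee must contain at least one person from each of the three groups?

Unrestricted: C(15,8) = 6435 ways to pick any 8 of the 15.
Selections missing a whole group: no professors → C(9,8) = 9; no grad students → C(11,8) = 165; no postdocs → C(10,8) = 45.
Add back selections omitting two groups (i.e. drawn from a single group): C(6,8) + C(4,8) + C(5,8) = 0.
By inclusion–exclusion: 6435 − 219 + 0 = 6216.

6216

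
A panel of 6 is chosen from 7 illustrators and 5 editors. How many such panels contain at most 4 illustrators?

812

Split by how many illustrators are chosen (0 through 4).
Sum: C(7,0)·C(5,6) + C(7,1)·C(5,5) + C(7,2)·C(5,4) + C(7,3)·C(5,3) + C(7,4)·C(5,2) = 0 + 7 + 105 + 350 + 350 = 812.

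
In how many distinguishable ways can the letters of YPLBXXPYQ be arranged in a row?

45360

The 9 letters of YPLBXXPYQ have repeats: P appearing twice, X appearing twice, and Y appearing twice.
So there are 9! / (2!·2!·2!) = 45360 distinguishable arrangements.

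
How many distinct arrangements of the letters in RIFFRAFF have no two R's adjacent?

630

Total arrangements of RIFFRAFF: 8!/(4!·2!) = 840.
If the two R's are adjacent, glue them into one block, leaving 7 items to arrange: (7)!/(4!) = 210 ways.
Hence 840 − 210 = 630.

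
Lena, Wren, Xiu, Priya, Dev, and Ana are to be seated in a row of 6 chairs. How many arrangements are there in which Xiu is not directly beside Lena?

Of the 6! = 720 arrangements, those with Xiu and Lena adjacent number 2 × 5! = 240 (treat the pair as a block with 2 internal orders).
So 720 − 240 = 480 arrangements keep them apart.

480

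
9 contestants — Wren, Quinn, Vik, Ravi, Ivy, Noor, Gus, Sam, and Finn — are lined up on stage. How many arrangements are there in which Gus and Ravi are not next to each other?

There are 9! = 362880 arrangements in all. If Gus and Ravi are adjacent, merging them into one block gives 2·(8)! = 80640 arrangements.
Complementary counting: 362880 − 80640 = 282240.

282240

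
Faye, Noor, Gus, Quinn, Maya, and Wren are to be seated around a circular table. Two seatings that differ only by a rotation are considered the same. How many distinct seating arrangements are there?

120

Around a circle, 6 distinct people have 6!/6 = (5)! = 120 rotationally distinct seatings.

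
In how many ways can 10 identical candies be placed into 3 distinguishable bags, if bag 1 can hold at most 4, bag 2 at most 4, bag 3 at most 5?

Ignoring the caps, the number of non-negative solutions to x_1+…+x_3 = 10 is C(12,2) = 66.
Subtract solutions that violate a single cap (substitute x_i' = x_i − (cap_i+1)): x_1 ≥ 5 gives C(7,2) = 21; x_2 ≥ 5 gives C(7,2) = 21; x_3 ≥ 6 gives C(6,2) = 15. Together 57.
Add back pairs where two caps are both exceeded: 1 + 0 + 0 = 1.
By inclusion–exclusion the count is 66 − 57 + 1 = 10.

10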